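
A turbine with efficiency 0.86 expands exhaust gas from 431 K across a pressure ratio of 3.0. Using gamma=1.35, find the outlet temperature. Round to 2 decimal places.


T_out = T_in * (1 - eta * (1 - PR^(-(gamma-1)/gamma)))
Exponent = -(1.35-1)/1.35 = -0.25925926
PR^exp = 3.0^(-0.25925926) = 0.75214556
Factor = 1 - 0.86*(1 - 0.75214556) = 0.78684518
T_out = 431 * 0.78684518 = 339.13 K


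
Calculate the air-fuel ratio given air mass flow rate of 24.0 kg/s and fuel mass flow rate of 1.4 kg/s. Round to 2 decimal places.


AFR = m_air / m_fuel
AFR = 24.0 / 1.4 = 17.14


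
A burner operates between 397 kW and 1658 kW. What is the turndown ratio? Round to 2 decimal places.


TDR = Q_max / Q_min
TDR = 1658 / 397 = 4.18


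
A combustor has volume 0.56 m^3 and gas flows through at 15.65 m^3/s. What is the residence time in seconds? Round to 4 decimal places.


tau = V / Q_flow
tau = 0.56 / 15.65 = 0.0358 s


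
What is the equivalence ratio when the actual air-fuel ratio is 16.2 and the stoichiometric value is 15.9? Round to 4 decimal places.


phi = AFR_stoich / AFR_actual
phi = 15.9 / 16.2 = 0.9815


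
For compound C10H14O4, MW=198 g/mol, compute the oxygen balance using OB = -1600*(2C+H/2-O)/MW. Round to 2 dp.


OB = -1600 * (2C + H/2 - O) / MW
Inner = 2*10 + 14/2 - 4 = 23.00
OB = -1600 * 23.00 / 198 = -185.86%


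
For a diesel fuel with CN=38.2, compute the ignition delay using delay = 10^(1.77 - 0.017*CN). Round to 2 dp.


delay = 10^(1.77 - 0.017*CN)
Exponent = 1.77 - 0.017*38.2 = 1.1206
delay = 10^1.1206 = 13.20 ms


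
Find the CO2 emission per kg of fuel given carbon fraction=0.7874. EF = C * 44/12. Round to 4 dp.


EF = C_frac * (M_CO2 / M_C)
EF = 0.7874 * (44/12)
EF = 0.7874 * 3.666667 = 2.8871 kg_CO2/kg_fuel


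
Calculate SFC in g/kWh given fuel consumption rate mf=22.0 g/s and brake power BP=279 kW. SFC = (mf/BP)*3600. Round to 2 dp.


SFC = (mf / BP) * 3600
Rate = 22.0 / 279 = 0.078853 g/(s*kW)
SFC = 0.078853 * 3600 = 283.87 g/kWh


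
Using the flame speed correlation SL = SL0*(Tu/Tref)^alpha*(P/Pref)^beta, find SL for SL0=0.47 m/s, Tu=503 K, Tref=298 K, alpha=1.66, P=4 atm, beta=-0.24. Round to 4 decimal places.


SL = SL0 * (Tu/Tref)^alpha * (P/Pref)^beta
T ratio = 503/298 = 1.68791946
(T ratio)^alpha = 1.68791946^1.66 = 2.384536
(P/Pref)^beta = 4^(-0.24) = 0.716978
SL = 0.47 * 2.384536 * 0.716978 = 0.8035 m/s


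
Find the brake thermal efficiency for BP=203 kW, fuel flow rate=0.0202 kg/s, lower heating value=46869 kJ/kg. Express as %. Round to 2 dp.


eta_BTE = (BP / (mf * LHV)) * 100
Denominator = 0.0202 * 46869 = 946.7538 kW
eta_BTE = (203 / 946.7538) * 100 = 21.44%


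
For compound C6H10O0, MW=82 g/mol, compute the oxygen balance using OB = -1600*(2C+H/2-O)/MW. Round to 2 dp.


OB = -1600 * (2C + H/2 - O) / MW
Inner = 2*6 + 10/2 - 0 = 17.00
OB = -1600 * 17.00 / 82 = -331.71%


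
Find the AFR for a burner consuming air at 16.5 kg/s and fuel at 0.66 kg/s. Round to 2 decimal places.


AFR = m_air / m_fuel
AFR = 16.5 / 0.66 = 25.00


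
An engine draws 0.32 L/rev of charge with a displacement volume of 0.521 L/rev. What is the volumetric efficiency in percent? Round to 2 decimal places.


eta_v = (V_actual / V_disp) * 100
Ratio = 0.32 / 0.521 = 0.6142
eta_v = 0.6142 * 100 = 61.42%


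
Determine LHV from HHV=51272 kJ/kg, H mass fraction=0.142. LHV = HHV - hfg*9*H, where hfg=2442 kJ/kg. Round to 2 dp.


LHV = HHV - hfg * 9 * H
Water correction = 2442 * 9 * 0.142 = 3120.876 kJ/kg
LHV = 51272 - 3120.876 = 48151.12 kJ/kg


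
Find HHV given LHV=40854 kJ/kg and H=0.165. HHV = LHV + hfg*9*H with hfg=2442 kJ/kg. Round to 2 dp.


HHV = LHV + hfg * 9 * H
Water addition = 2442 * 9 * 0.165 = 3626.370 kJ/kg
HHV = 40854 + 3626.370 = 44480.37 kJ/kg


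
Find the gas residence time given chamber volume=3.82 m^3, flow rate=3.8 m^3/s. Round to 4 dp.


tau = V / Q_flow
tau = 3.82 / 3.8 = 1.0053 s


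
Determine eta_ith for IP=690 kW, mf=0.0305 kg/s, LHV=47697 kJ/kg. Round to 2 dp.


eta_ith = (IP / (mf * LHV)) * 100
Denominator = 0.0305 * 47697 = 1454.7585 kW
eta_ith = (690 / 1454.7585) * 100 = 47.43%


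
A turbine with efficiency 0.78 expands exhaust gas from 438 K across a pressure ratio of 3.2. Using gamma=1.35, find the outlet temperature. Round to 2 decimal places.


T_out = T_in * (1 - eta * (1 - PR^(-(gamma-1)/gamma)))
Exponent = -(1.35-1)/1.35 = -0.25925926
PR^exp = 3.2^(-0.25925926) = 0.73966521
Factor = 1 - 0.78*(1 - 0.73966521) = 0.79693886
T_out = 438 * 0.79693886 = 349.06 K


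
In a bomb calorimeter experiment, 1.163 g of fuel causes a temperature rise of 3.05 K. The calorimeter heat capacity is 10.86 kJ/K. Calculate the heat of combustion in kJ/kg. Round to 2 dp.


Hc = C_cal * delta_T / m_fuel
Q_released = 10.86 * 3.05 = 33.1230 kJ
m_fuel = 1.163 g = 1.163/1000 kg = 0.001163 kg
Hc = 33.1230 / 0.001163 = 28480.65 kJ/kg


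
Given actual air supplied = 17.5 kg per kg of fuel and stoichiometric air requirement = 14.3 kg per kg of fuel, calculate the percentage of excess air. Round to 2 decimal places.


Excess air = actual - stoichiometric = 17.5 - 14.3 = 3.20 kg/kg fuel
Excess air % = (excess / stoich) * 100 = (3.20 / 14.3) * 100 = 22.38%


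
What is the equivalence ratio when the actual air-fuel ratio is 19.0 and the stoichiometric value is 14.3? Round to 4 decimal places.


phi = AFR_stoich / AFR_actual
phi = 14.3 / 19.0 = 0.7526


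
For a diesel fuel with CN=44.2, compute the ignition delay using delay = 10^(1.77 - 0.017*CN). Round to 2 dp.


delay = 10^(1.77 - 0.017*CN)
Exponent = 1.77 - 0.017*44.2 = 1.0186
delay = 10^1.0186 = 10.44 ms


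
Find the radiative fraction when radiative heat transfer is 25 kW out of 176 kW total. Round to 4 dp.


f_rad = Q_rad / Q_total
f_rad = 25 / 176 = 0.1420


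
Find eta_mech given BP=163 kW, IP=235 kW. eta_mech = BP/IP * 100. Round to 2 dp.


eta_mech = (BP / IP) * 100
Ratio = 163 / 235 = 0.6936
eta_mech = 0.6936 * 100 = 69.36%


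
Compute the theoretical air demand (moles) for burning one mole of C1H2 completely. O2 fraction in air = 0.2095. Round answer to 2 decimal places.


Balanced combustion: C1H2 + 1.5 O2 -> 1 CO2 + 1 H2O
O2 needed = C + H/4 = 1 + 2/4 = 1.50 moles
Air moles = O2 / 0.2095 = 1.50 / 0.2095 = 7.16 moles air


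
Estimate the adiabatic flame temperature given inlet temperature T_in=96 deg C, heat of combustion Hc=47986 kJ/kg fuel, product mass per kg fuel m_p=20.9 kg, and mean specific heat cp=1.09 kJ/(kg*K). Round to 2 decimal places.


T_ad = T_in + Hc / (m_p * cp)
Denominator = 20.9 * 1.09 = 22.7810
Temperature rise = 47986 / 22.7810 = 2106.40 K
T_ad = 96 + 2106.40 = 2202.40 deg C


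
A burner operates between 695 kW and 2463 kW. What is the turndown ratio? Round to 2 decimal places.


TDR = Q_max / Q_min
TDR = 2463 / 695 = 3.54


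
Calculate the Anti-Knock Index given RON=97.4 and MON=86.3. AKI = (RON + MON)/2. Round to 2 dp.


AKI = (RON + MON) / 2
AKI = (97.4 + 86.3) / 2
AKI = 183.7 / 2 = 91.85


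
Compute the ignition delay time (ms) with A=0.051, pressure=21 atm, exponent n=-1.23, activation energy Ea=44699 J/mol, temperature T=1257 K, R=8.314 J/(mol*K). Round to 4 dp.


tau = A * P^n * exp(Ea/(R*T))
P^n = 21^(-1.23) = 0.02364124
Ea/(R*T) = 44699/(8.314*1257) = 4.277131
exp(Ea/(R*T)) = 72.033449
tau = 0.051 * 0.02364124 * 72.033449 = 0.0869 ms


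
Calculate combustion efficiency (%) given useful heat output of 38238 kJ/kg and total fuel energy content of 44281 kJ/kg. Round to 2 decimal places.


Efficiency = (Q_useful / Q_fuel) * 100
Efficiency = (38238 / 44281) * 100
Efficiency = 0.8635 * 100 = 86.35%


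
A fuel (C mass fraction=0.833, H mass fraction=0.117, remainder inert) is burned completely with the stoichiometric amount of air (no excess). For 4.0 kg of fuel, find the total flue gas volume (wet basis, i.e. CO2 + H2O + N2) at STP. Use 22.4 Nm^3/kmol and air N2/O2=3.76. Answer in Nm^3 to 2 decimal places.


Per kg fuel: CO2 = (C/12 kmol)*22.4 = (0.833/12)*22.4 = 1.55493 Nm^3
Per kg fuel: H2O = (H/2 kmol)*22.4 = (0.117/2)*22.4 = 1.31040 Nm^3
O2 needed per kg fuel = C/12 + H/4 = 0.833/12 + 0.117/4 = 0.09866667 kmol
Per kg fuel: N2 = O2*3.76*22.4 = 0.09866667*3.76*22.4 = 8.31010 Nm^3
Total per kg = 1.55493 + 1.31040 + 8.31010 = 11.17543 Nm^3
Total = 11.17543 * 4.0 = 44.70 Nm^3


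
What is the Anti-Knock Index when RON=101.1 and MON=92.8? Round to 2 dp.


AKI = (RON + MON) / 2
AKI = (101.1 + 92.8) / 2
AKI = 193.9 / 2 = 96.95


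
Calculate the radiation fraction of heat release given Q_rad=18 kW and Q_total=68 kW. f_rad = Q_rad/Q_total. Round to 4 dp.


f_rad = Q_rad / Q_total
f_rad = 18 / 68 = 0.2647


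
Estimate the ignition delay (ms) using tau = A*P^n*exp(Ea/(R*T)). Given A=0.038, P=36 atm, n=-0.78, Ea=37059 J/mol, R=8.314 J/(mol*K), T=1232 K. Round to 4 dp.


tau = A * P^n * exp(Ea/(R*T))
P^n = 36^(-0.78) = 0.06110603
Ea/(R*T) = 37059/(8.314*1232) = 3.618037
exp(Ea/(R*T)) = 37.264335
tau = 0.038 * 0.06110603 * 37.264335 = 0.0865 ms


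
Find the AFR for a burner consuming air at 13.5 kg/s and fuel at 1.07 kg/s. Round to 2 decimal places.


AFR = m_air / m_fuel
AFR = 13.5 / 1.07 = 12.62


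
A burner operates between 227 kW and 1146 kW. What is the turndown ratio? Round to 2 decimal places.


TDR = Q_max / Q_min
TDR = 1146 / 227 = 5.05


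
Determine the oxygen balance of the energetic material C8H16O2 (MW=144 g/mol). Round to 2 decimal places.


OB = -1600 * (2C + H/2 - O) / MW
Inner = 2*8 + 16/2 - 2 = 22.00
OB = -1600 * 22.00 / 144 = -244.44%


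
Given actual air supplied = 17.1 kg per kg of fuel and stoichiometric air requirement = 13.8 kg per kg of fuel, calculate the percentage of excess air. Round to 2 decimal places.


Excess air = actual - stoichiometric = 17.1 - 13.8 = 3.30 kg/kg fuel
Excess air % = (excess / stoich) * 100 = (3.30 / 13.8) * 100 = 23.91%


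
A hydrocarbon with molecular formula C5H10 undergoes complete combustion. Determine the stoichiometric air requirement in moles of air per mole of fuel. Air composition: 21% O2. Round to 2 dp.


Balanced combustion: C5H10 + 7.5 O2 -> 5 CO2 + 5 H2O
O2 needed = C + H/4 = 5 + 10/4 = 7.50 moles
Air moles = O2 / 0.21 = 7.50 / 0.21 = 35.71 moles air


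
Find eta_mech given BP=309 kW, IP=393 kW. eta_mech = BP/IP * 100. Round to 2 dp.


eta_mech = (BP / IP) * 100
Ratio = 309 / 393 = 0.7863
eta_mech = 0.7863 * 100 = 78.63%


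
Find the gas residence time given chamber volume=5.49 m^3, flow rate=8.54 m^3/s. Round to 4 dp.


tau = V / Q_flow
tau = 5.49 / 8.54 = 0.6429 s


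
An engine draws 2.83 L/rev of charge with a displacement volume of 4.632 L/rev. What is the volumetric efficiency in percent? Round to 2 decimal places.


eta_v = (V_actual / V_disp) * 100
Ratio = 2.83 / 4.632 = 0.6110
eta_v = 0.6110 * 100 = 61.10%


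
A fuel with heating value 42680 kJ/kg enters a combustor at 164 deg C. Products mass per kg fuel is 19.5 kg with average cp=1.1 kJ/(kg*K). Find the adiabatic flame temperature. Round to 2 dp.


T_ad = T_in + Hc / (m_p * cp)
Denominator = 19.5 * 1.1 = 21.4500
Temperature rise = 42680 / 21.4500 = 1989.74 K
T_ad = 164 + 1989.74 = 2153.74 deg C


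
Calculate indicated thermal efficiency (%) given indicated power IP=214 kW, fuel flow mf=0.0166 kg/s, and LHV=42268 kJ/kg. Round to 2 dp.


eta_ith = (IP / (mf * LHV)) * 100
Denominator = 0.0166 * 42268 = 701.6488 kW
eta_ith = (214 / 701.6488) * 100 = 30.50%


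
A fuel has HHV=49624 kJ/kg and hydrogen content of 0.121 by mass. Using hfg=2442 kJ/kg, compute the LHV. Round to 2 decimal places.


LHV = HHV - hfg * 9 * H
Water correction = 2442 * 9 * 0.121 = 2659.338 kJ/kg
LHV = 49624 - 2659.338 = 46964.66 kJ/kg


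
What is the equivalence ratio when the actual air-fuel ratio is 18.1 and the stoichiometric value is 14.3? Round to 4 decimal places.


phi = AFR_stoich / AFR_actual
phi = 14.3 / 18.1 = 0.7901


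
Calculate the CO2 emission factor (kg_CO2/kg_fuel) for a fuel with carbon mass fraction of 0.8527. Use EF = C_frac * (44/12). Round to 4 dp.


EF = C_frac * (M_CO2 / M_C)
EF = 0.8527 * (44/12)
EF = 0.8527 * 3.666667 = 3.1266 kg_CO2/kg_fuel


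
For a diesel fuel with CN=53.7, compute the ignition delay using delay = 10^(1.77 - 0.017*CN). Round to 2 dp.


delay = 10^(1.77 - 0.017*CN)
Exponent = 1.77 - 0.017*53.7 = 0.8571
delay = 10^0.8571 = 7.20 ms


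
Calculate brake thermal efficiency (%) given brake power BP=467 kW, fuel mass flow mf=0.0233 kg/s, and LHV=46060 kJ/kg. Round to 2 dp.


eta_BTE = (BP / (mf * LHV)) * 100
Denominator = 0.0233 * 46060 = 1073.1980 kW
eta_BTE = (467 / 1073.1980) * 100 = 43.51%


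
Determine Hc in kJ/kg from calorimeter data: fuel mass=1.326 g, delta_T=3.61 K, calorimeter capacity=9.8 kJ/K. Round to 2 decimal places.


Hc = C_cal * delta_T / m_fuel
Q_released = 9.8 * 3.61 = 35.3780 kJ
m_fuel = 1.326 g = 1.326/1000 kg = 0.001326 kg
Hc = 35.3780 / 0.001326 = 26680.24 kJ/kg


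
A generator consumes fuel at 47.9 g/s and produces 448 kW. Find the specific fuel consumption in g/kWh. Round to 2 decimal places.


SFC = (mf / BP) * 3600
Rate = 47.9 / 448 = 0.106920 g/(s*kW)
SFC = 0.106920 * 3600 = 384.91 g/kWh


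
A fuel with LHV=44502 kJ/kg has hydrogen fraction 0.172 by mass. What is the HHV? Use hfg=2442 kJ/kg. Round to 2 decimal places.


HHV = LHV + hfg * 9 * H
Water addition = 2442 * 9 * 0.172 = 3780.216 kJ/kg
HHV = 44502 + 3780.216 = 48282.22 kJ/kg


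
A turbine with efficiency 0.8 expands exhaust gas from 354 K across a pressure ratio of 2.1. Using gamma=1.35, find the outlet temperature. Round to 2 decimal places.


T_out = T_in * (1 - eta * (1 - PR^(-(gamma-1)/gamma)))
Exponent = -(1.35-1)/1.35 = -0.25925926
PR^exp = 2.1^(-0.25925926) = 0.82501466
Factor = 1 - 0.8*(1 - 0.82501466) = 0.86001173
T_out = 354 * 0.86001173 = 304.44 K


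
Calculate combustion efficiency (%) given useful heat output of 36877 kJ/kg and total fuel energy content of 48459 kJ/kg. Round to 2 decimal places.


Efficiency = (Q_useful / Q_fuel) * 100
Efficiency = (36877 / 48459) * 100
Efficiency = 0.7610 * 100 = 76.10%


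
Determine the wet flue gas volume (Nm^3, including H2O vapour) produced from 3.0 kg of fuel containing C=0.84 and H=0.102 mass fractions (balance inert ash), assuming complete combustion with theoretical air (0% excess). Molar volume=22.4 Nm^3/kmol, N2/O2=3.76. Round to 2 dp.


Per kg fuel: CO2 = (C/12 kmol)*22.4 = (0.84/12)*22.4 = 1.56800 Nm^3
Per kg fuel: H2O = (H/2 kmol)*22.4 = (0.102/2)*22.4 = 1.14240 Nm^3
O2 needed per kg fuel = C/12 + H/4 = 0.84/12 + 0.102/4 = 0.09550000 kmol
Per kg fuel: N2 = O2*3.76*22.4 = 0.09550000*3.76*22.4 = 8.04339 Nm^3
Total per kg = 1.56800 + 1.14240 + 8.04339 = 10.75379 Nm^3
Total = 10.75379 * 3.0 = 32.26 Nm^3


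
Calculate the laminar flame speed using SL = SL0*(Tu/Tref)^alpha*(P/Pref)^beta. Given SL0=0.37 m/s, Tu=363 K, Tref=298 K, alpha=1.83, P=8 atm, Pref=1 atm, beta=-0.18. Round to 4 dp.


SL = SL0 * (Tu/Tref)^alpha * (P/Pref)^beta
T ratio = 363/298 = 1.21812081
(T ratio)^alpha = 1.21812081^1.83 = 1.434873
(P/Pref)^beta = 8^(-0.18) = 0.687771
SL = 0.37 * 1.434873 * 0.687771 = 0.3651 m/s


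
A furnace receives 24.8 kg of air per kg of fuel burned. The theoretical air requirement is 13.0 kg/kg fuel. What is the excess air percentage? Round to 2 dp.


Excess air = actual - stoichiometric = 24.8 - 13.0 = 11.80 kg/kg fuel
Excess air % = (excess / stoich) * 100 = (11.80 / 13.0) * 100 = 90.77%


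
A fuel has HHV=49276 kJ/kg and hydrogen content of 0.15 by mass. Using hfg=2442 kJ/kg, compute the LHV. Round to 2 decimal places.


LHV = HHV - hfg * 9 * H
Water correction = 2442 * 9 * 0.15 = 3296.700 kJ/kg
LHV = 49276 - 3296.700 = 45979.30 kJ/kg


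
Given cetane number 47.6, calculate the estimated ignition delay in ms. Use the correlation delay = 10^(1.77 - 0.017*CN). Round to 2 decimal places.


delay = 10^(1.77 - 0.017*CN)
Exponent = 1.77 - 0.017*47.6 = 0.9608
delay = 10^0.9608 = 9.14 ms


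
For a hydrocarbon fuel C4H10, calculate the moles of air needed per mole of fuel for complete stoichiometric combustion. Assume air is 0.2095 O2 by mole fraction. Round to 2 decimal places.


Balanced combustion: C4H10 + 6.5 O2 -> 4 CO2 + 5 H2O
O2 needed = C + H/4 = 4 + 10/4 = 6.50 moles
Air moles = O2 / 0.2095 = 6.50 / 0.2095 = 31.03 moles air


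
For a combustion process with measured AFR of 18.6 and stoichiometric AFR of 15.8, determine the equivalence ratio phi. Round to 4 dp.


phi = AFR_stoich / AFR_actual
phi = 15.8 / 18.6 = 0.8495


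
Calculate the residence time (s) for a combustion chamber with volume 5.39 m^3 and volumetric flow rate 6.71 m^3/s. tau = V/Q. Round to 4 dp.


tau = V / Q_flow
tau = 5.39 / 6.71 = 0.8033 s


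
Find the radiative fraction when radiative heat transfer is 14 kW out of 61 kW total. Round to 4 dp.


f_rad = Q_rad / Q_total
f_rad = 14 / 61 = 0.2295


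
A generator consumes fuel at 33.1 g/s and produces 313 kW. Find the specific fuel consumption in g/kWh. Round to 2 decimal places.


SFC = (mf / BP) * 3600
Rate = 33.1 / 313 = 0.105751 g/(s*kW)
SFC = 0.105751 * 3600 = 380.70 g/kWh


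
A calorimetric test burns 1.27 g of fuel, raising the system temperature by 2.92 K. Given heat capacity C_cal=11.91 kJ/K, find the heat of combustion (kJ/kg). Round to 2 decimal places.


Hc = C_cal * delta_T / m_fuel
Q_released = 11.91 * 2.92 = 34.7772 kJ
m_fuel = 1.27 g = 1.27/1000 kg = 0.001270 kg
Hc = 34.7772 / 0.001270 = 27383.62 kJ/kg


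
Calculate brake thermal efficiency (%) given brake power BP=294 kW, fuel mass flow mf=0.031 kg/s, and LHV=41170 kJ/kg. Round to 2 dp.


eta_BTE = (BP / (mf * LHV)) * 100
Denominator = 0.031 * 41170 = 1276.2700 kW
eta_BTE = (294 / 1276.2700) * 100 = 23.04%


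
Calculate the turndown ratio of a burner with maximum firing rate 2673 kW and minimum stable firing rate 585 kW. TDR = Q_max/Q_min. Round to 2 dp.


TDR = Q_max / Q_min
TDR = 2673 / 585 = 4.57


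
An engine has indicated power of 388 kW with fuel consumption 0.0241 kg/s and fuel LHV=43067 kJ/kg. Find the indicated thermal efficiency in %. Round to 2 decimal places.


eta_ith = (IP / (mf * LHV)) * 100
Denominator = 0.0241 * 43067 = 1037.9147 kW
eta_ith = (388 / 1037.9147) * 100 = 37.38%


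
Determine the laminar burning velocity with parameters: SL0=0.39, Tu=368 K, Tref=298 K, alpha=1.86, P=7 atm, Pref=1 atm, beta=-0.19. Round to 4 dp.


SL = SL0 * (Tu/Tref)^alpha * (P/Pref)^beta
T ratio = 368/298 = 1.23489933
(T ratio)^alpha = 1.23489933^1.86 = 1.480590
(P/Pref)^beta = 7^(-0.19) = 0.690926
SL = 0.39 * 1.480590 * 0.690926 = 0.3990 m/s


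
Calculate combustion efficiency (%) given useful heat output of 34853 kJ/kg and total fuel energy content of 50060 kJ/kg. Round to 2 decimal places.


Efficiency = (Q_useful / Q_fuel) * 100
Efficiency = (34853 / 50060) * 100
Efficiency = 0.6962 * 100 = 69.62%


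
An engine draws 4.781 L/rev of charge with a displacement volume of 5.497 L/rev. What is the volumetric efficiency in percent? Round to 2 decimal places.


eta_v = (V_actual / V_disp) * 100
Ratio = 4.781 / 5.497 = 0.8697
eta_v = 0.8697 * 100 = 86.97%


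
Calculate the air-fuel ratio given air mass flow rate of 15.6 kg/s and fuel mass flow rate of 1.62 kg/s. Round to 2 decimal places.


AFR = m_air / m_fuel
AFR = 15.6 / 1.62 = 9.63


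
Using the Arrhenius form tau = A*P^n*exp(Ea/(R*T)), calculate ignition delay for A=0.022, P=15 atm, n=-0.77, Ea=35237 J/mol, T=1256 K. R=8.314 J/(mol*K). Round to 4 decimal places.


tau = A * P^n * exp(Ea/(R*T))
P^n = 15^(-0.77) = 0.12428243
Ea/(R*T) = 35237/(8.314*1256) = 3.374421
exp(Ea/(R*T)) = 29.207368
tau = 0.022 * 0.12428243 * 29.207368 = 0.0799 ms


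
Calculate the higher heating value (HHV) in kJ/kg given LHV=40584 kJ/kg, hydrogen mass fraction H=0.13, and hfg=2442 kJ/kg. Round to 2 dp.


HHV = LHV + hfg * 9 * H
Water addition = 2442 * 9 * 0.13 = 2857.140 kJ/kg
HHV = 40584 + 2857.140 = 43441.14 kJ/kg


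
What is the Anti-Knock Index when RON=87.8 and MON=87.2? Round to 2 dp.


AKI = (RON + MON) / 2
AKI = (87.8 + 87.2) / 2
AKI = 175.0 / 2 = 87.50


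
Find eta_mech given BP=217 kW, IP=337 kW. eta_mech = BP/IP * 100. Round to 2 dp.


eta_mech = (BP / IP) * 100
Ratio = 217 / 337 = 0.6439
eta_mech = 0.6439 * 100 = 64.39%


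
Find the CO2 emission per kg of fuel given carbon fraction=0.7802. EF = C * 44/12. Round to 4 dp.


EF = C_frac * (M_CO2 / M_C)
EF = 0.7802 * (44/12)
EF = 0.7802 * 3.666667 = 2.8607 kg_CO2/kg_fuel


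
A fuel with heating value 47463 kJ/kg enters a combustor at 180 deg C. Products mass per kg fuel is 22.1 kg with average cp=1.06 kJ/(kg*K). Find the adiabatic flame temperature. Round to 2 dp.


T_ad = T_in + Hc / (m_p * cp)
Denominator = 22.1 * 1.06 = 23.4260
Temperature rise = 47463 / 23.4260 = 2026.08 K
T_ad = 180 + 2026.08 = 2206.08 deg C


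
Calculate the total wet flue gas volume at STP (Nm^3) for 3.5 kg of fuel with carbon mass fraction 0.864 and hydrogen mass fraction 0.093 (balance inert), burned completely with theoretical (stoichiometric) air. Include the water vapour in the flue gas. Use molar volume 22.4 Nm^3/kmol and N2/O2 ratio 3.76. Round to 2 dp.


Per kg fuel: CO2 = (C/12 kmol)*22.4 = (0.864/12)*22.4 = 1.61280 Nm^3
Per kg fuel: H2O = (H/2 kmol)*22.4 = (0.093/2)*22.4 = 1.04160 Nm^3
O2 needed per kg fuel = C/12 + H/4 = 0.864/12 + 0.093/4 = 0.09525000 kmol
Per kg fuel: N2 = O2*3.76*22.4 = 0.09525000*3.76*22.4 = 8.02234 Nm^3
Total per kg = 1.61280 + 1.04160 + 8.02234 = 10.67674 Nm^3
Total = 10.67674 * 3.5 = 37.37 Nm^3


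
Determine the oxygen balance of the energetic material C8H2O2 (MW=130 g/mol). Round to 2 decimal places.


OB = -1600 * (2C + H/2 - O) / MW
Inner = 2*8 + 2/2 - 2 = 15.00
OB = -1600 * 15.00 / 130 = -184.62%


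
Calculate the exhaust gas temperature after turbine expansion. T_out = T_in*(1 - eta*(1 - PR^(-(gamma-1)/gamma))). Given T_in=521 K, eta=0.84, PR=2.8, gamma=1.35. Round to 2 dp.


T_out = T_in * (1 - eta * (1 - PR^(-(gamma-1)/gamma)))
Exponent = -(1.35-1)/1.35 = -0.25925926
PR^exp = 2.8^(-0.25925926) = 0.76572026
Factor = 1 - 0.84*(1 - 0.76572026) = 0.80320502
T_out = 521 * 0.80320502 = 418.47 K


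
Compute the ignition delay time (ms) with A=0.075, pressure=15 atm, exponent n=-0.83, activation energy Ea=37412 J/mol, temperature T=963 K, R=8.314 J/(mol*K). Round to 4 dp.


tau = A * P^n * exp(Ea/(R*T))
P^n = 15^(-0.83) = 0.10564386
Ea/(R*T) = 37412/(8.314*963) = 4.672772
exp(Ea/(R*T)) = 106.993951
tau = 0.075 * 0.10564386 * 106.993951 = 0.8477 ms


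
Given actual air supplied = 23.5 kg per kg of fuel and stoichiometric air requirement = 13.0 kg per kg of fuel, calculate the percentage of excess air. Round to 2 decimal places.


Excess air = actual - stoichiometric = 23.5 - 13.0 = 10.50 kg/kg fuel
Excess air % = (excess / stoich) * 100 = (10.50 / 13.0) * 100 = 80.77%


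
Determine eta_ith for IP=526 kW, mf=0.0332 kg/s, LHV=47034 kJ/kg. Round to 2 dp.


eta_ith = (IP / (mf * LHV)) * 100
Denominator = 0.0332 * 47034 = 1561.5288 kW
eta_ith = (526 / 1561.5288) * 100 = 33.68%


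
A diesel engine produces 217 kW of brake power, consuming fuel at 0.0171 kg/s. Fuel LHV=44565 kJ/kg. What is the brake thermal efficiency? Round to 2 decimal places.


eta_BTE = (BP / (mf * LHV)) * 100
Denominator = 0.0171 * 44565 = 762.0615 kW
eta_BTE = (217 / 762.0615) * 100 = 28.48%


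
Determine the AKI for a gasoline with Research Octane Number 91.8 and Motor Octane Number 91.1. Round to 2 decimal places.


AKI = (RON + MON) / 2
AKI = (91.8 + 91.1) / 2
AKI = 182.9 / 2 = 91.45


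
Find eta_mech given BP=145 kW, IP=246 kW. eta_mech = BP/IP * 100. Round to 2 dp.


eta_mech = (BP / IP) * 100
Ratio = 145 / 246 = 0.5894
eta_mech = 0.5894 * 100 = 58.94%


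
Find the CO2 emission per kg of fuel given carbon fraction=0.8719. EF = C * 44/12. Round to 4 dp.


EF = C_frac * (M_CO2 / M_C)
EF = 0.8719 * (44/12)
EF = 0.8719 * 3.666667 = 3.1970 kg_CO2/kg_fuel


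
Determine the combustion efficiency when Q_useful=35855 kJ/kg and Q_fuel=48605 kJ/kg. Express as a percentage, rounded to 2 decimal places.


Efficiency = (Q_useful / Q_fuel) * 100
Efficiency = (35855 / 48605) * 100
Efficiency = 0.7377 * 100 = 73.77%


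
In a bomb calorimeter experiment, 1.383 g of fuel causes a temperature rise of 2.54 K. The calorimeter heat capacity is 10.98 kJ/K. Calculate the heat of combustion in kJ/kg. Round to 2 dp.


Hc = C_cal * delta_T / m_fuel
Q_released = 10.98 * 2.54 = 27.8892 kJ
m_fuel = 1.383 g = 1.383/1000 kg = 0.001383 kg
Hc = 27.8892 / 0.001383 = 20165.73 kJ/kg


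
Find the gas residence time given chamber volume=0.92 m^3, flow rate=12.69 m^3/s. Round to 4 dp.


tau = V / Q_flow
tau = 0.92 / 12.69 = 0.0725 s


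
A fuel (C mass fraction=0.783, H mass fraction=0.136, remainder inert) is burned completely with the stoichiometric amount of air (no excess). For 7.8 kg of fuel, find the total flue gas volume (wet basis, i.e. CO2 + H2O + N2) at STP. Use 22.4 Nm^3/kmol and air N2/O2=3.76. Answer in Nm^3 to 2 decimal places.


Per kg fuel: CO2 = (C/12 kmol)*22.4 = (0.783/12)*22.4 = 1.46160 Nm^3
Per kg fuel: H2O = (H/2 kmol)*22.4 = (0.136/2)*22.4 = 1.52320 Nm^3
O2 needed per kg fuel = C/12 + H/4 = 0.783/12 + 0.136/4 = 0.09925000 kmol
Per kg fuel: N2 = O2*3.76*22.4 = 0.09925000*3.76*22.4 = 8.35923 Nm^3
Total per kg = 1.46160 + 1.52320 + 8.35923 = 11.34403 Nm^3
Total = 11.34403 * 7.8 = 88.48 Nm^3


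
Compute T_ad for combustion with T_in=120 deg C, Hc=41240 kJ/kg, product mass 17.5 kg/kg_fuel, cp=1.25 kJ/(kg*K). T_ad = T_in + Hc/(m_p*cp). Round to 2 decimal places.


T_ad = T_in + Hc / (m_p * cp)
Denominator = 17.5 * 1.25 = 21.8750
Temperature rise = 41240 / 21.8750 = 1885.26 K
T_ad = 120 + 1885.26 = 2005.26 deg C


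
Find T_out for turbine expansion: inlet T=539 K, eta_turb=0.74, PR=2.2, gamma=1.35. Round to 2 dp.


T_out = T_in * (1 - eta * (1 - PR^(-(gamma-1)/gamma)))
Exponent = -(1.35-1)/1.35 = -0.25925926
PR^exp = 2.2^(-0.25925926) = 0.81512413
Factor = 1 - 0.74*(1 - 0.81512413) = 0.86319186
T_out = 539 * 0.86319186 = 465.26 K


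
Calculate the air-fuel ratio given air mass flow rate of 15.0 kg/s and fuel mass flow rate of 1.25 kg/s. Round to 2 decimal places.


AFR = m_air / m_fuel
AFR = 15.0 / 1.25 = 12.00


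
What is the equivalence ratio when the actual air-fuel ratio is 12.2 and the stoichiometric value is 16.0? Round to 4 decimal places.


phi = AFR_stoich / AFR_actual
phi = 16.0 / 12.2 = 1.3115


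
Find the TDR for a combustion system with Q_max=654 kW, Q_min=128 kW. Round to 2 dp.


TDR = Q_max / Q_min
TDR = 654 / 128 = 5.11


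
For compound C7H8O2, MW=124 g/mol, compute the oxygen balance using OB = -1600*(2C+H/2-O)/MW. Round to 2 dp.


OB = -1600 * (2C + H/2 - O) / MW
Inner = 2*7 + 8/2 - 2 = 16.00
OB = -1600 * 16.00 / 124 = -206.45%


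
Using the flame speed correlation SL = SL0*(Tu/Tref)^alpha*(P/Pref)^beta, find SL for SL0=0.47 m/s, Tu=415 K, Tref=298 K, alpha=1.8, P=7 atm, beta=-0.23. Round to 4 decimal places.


SL = SL0 * (Tu/Tref)^alpha * (P/Pref)^beta
T ratio = 415/298 = 1.39261745
(T ratio)^alpha = 1.39261745^1.8 = 1.815086
(P/Pref)^beta = 7^(-0.23) = 0.639186
SL = 0.47 * 1.815086 * 0.639186 = 0.5453 m/s


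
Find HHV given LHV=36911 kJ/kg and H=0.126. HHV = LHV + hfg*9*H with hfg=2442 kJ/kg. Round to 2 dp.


HHV = LHV + hfg * 9 * H
Water addition = 2442 * 9 * 0.126 = 2769.228 kJ/kg
HHV = 36911 + 2769.228 = 39680.23 kJ/kg


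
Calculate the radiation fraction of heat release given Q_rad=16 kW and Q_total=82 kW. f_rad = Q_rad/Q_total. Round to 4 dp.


f_rad = Q_rad / Q_total
f_rad = 16 / 82 = 0.1951


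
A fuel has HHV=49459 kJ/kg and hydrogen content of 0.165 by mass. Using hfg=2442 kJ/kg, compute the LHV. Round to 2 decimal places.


LHV = HHV - hfg * 9 * H
Water correction = 2442 * 9 * 0.165 = 3626.370 kJ/kg
LHV = 49459 - 3626.370 = 45832.63 kJ/kg


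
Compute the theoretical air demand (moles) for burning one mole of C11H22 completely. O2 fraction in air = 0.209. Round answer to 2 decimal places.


Balanced combustion: C11H22 + 16.5 O2 -> 11 CO2 + 11 H2O
O2 needed = C + H/4 = 11 + 22/4 = 16.50 moles
Air moles = O2 / 0.209 = 16.50 / 0.209 = 78.95 moles air


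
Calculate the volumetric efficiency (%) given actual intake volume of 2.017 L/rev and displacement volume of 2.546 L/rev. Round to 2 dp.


eta_v = (V_actual / V_disp) * 100
Ratio = 2.017 / 2.546 = 0.7922
eta_v = 0.7922 * 100 = 79.22%


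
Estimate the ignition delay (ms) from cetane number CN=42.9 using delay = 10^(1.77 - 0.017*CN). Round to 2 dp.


delay = 10^(1.77 - 0.017*CN)
Exponent = 1.77 - 0.017*42.9 = 1.0407
delay = 10^1.0407 = 10.98 ms


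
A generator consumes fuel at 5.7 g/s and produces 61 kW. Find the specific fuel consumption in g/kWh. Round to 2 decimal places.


SFC = (mf / BP) * 3600
Rate = 5.7 / 61 = 0.093443 g/(s*kW)
SFC = 0.093443 * 3600 = 336.39 g/kWh


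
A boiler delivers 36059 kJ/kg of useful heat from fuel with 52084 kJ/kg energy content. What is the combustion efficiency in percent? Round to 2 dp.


Efficiency = (Q_useful / Q_fuel) * 100
Efficiency = (36059 / 52084) * 100
Efficiency = 0.6923 * 100 = 69.23%


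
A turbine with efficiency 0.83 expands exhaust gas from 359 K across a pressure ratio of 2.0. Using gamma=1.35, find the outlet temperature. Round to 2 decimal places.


T_out = T_in * (1 - eta * (1 - PR^(-(gamma-1)/gamma)))
Exponent = -(1.35-1)/1.35 = -0.25925926
PR^exp = 2.0^(-0.25925926) = 0.83551680
Factor = 1 - 0.83*(1 - 0.83551680) = 0.86347894
T_out = 359 * 0.86347894 = 309.99 K


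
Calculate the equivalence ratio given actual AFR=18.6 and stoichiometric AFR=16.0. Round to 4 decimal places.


phi = AFR_stoich / AFR_actual
phi = 16.0 / 18.6 = 0.8602


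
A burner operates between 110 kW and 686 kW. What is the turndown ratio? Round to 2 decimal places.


TDR = Q_max / Q_min
TDR = 686 / 110 = 6.24


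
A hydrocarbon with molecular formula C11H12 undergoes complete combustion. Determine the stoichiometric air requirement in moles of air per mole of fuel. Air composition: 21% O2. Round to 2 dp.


Balanced combustion: C11H12 + 14 O2 -> 11 CO2 + 6 H2O
O2 needed = C + H/4 = 11 + 12/4 = 14.00 moles
Air moles = O2 / 0.21 = 14.00 / 0.21 = 66.67 moles air


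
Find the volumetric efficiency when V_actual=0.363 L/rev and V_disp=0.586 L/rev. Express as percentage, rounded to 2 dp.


eta_v = (V_actual / V_disp) * 100
Ratio = 0.363 / 0.586 = 0.6195
eta_v = 0.6195 * 100 = 61.95%


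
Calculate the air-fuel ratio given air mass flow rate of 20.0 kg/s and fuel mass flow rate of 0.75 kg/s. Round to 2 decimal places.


AFR = m_air / m_fuel
AFR = 20.0 / 0.75 = 26.67


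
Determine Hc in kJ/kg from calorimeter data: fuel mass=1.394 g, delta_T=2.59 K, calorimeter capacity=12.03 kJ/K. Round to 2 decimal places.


Hc = C_cal * delta_T / m_fuel
Q_released = 12.03 * 2.59 = 31.1577 kJ
m_fuel = 1.394 g = 1.394/1000 kg = 0.001394 kg
Hc = 31.1577 / 0.001394 = 22351.29 kJ/kg


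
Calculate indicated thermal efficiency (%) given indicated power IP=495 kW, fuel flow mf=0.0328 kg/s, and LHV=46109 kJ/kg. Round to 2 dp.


eta_ith = (IP / (mf * LHV)) * 100
Denominator = 0.0328 * 46109 = 1512.3752 kW
eta_ith = (495 / 1512.3752) * 100 = 32.73%


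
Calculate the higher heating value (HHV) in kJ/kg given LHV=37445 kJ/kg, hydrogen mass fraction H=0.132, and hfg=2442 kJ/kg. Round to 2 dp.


HHV = LHV + hfg * 9 * H
Water addition = 2442 * 9 * 0.132 = 2901.096 kJ/kg
HHV = 37445 + 2901.096 = 40346.10 kJ/kg


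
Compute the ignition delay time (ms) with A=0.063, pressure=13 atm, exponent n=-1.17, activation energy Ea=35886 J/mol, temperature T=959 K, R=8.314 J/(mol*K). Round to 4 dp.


tau = A * P^n * exp(Ea/(R*T))
P^n = 13^(-1.17) = 0.04973777
Ea/(R*T) = 35886/(8.314*959) = 4.500870
exp(Ea/(R*T)) = 90.095439
tau = 0.063 * 0.04973777 * 90.095439 = 0.2823 ms


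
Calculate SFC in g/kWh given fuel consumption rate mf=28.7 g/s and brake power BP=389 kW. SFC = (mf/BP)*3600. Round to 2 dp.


SFC = (mf / BP) * 3600
Rate = 28.7 / 389 = 0.073779 g/(s*kW)
SFC = 0.073779 * 3600 = 265.60 g/kWh


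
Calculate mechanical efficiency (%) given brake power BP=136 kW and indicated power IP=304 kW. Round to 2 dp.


eta_mech = (BP / IP) * 100
Ratio = 136 / 304 = 0.4474
eta_mech = 0.4474 * 100 = 44.74%


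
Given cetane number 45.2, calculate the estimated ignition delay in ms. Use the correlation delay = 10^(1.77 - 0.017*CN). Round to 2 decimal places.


delay = 10^(1.77 - 0.017*CN)
Exponent = 1.77 - 0.017*45.2 = 1.0016
delay = 10^1.0016 = 10.04 ms


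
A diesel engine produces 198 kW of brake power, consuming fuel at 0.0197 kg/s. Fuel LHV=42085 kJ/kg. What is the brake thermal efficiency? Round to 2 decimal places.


eta_BTE = (BP / (mf * LHV)) * 100
Denominator = 0.0197 * 42085 = 829.0745 kW
eta_BTE = (198 / 829.0745) * 100 = 23.88%


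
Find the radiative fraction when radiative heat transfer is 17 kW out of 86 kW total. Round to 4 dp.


f_rad = Q_rad / Q_total
f_rad = 17 / 86 = 0.1977


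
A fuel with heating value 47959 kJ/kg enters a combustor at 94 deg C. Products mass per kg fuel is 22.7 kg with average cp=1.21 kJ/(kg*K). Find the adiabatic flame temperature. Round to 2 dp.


T_ad = T_in + Hc / (m_p * cp)
Denominator = 22.7 * 1.21 = 27.4670
Temperature rise = 47959 / 27.4670 = 1746.06 K
T_ad = 94 + 1746.06 = 1840.06 deg C


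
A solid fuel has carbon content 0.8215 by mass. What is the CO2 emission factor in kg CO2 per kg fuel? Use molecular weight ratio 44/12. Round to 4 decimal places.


EF = C_frac * (M_CO2 / M_C)
EF = 0.8215 * (44/12)
EF = 0.8215 * 3.666667 = 3.0122 kg_CO2/kg_fuel


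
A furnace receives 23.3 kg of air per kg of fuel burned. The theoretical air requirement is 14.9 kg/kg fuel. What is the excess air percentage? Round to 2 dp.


Excess air = actual - stoichiometric = 23.3 - 14.9 = 8.40 kg/kg fuel
Excess air % = (excess / stoich) * 100 = (8.40 / 14.9) * 100 = 56.38%


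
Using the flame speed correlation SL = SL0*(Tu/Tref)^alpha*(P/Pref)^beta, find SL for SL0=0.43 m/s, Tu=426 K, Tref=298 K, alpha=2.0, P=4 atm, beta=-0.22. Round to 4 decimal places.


SL = SL0 * (Tu/Tref)^alpha * (P/Pref)^beta
T ratio = 426/298 = 1.42953020
(T ratio)^alpha = 1.42953020^2.0 = 2.043557
(P/Pref)^beta = 4^(-0.22) = 0.737135
SL = 0.43 * 2.043557 * 0.737135 = 0.6477 m/s


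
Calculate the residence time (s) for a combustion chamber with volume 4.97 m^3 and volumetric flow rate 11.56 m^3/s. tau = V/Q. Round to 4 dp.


tau = V / Q_flow
tau = 4.97 / 11.56 = 0.4299 s


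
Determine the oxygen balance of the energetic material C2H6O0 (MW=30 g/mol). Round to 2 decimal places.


OB = -1600 * (2C + H/2 - O) / MW
Inner = 2*2 + 6/2 - 0 = 7.00
OB = -1600 * 7.00 / 30 = -373.33%


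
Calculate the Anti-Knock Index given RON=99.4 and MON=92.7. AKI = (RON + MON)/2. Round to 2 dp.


AKI = (RON + MON) / 2
AKI = (99.4 + 92.7) / 2
AKI = 192.1 / 2 = 96.05


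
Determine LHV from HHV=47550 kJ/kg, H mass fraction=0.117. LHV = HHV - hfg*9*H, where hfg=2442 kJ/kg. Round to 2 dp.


LHV = HHV - hfg * 9 * H
Water correction = 2442 * 9 * 0.117 = 2571.426 kJ/kg
LHV = 47550 - 2571.426 = 44978.57 kJ/kg


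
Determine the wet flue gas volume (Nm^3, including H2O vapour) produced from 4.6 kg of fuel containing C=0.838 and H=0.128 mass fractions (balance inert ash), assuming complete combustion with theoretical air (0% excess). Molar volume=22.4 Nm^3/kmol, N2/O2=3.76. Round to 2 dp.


Per kg fuel: CO2 = (C/12 kmol)*22.4 = (0.838/12)*22.4 = 1.56427 Nm^3
Per kg fuel: H2O = (H/2 kmol)*22.4 = (0.128/2)*22.4 = 1.43360 Nm^3
O2 needed per kg fuel = C/12 + H/4 = 0.838/12 + 0.128/4 = 0.10183333 kmol
Per kg fuel: N2 = O2*3.76*22.4 = 0.10183333*3.76*22.4 = 8.57681 Nm^3
Total per kg = 1.56427 + 1.43360 + 8.57681 = 11.57468 Nm^3
Total = 11.57468 * 4.6 = 53.24 Nm^3


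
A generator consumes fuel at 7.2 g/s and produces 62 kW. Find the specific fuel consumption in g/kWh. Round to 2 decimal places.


SFC = (mf / BP) * 3600
Rate = 7.2 / 62 = 0.116129 g/(s*kW)
SFC = 0.116129 * 3600 = 418.06 g/kWh


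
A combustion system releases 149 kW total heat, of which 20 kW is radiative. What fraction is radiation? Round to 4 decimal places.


f_rad = Q_rad / Q_total
f_rad = 20 / 149 = 0.1342


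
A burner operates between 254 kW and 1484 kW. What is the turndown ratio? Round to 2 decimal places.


TDR = Q_max / Q_min
TDR = 1484 / 254 = 5.84


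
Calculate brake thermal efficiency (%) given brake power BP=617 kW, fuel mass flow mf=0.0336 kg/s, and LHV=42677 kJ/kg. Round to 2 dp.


eta_BTE = (BP / (mf * LHV)) * 100
Denominator = 0.0336 * 42677 = 1433.9472 kW
eta_BTE = (617 / 1433.9472) * 100 = 43.03%


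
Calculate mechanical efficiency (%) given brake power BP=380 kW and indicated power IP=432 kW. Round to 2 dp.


eta_mech = (BP / IP) * 100
Ratio = 380 / 432 = 0.8796
eta_mech = 0.8796 * 100 = 87.96%


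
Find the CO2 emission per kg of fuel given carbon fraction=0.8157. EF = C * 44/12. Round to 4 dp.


EF = C_frac * (M_CO2 / M_C)
EF = 0.8157 * (44/12)
EF = 0.8157 * 3.666667 = 2.9909 kg_CO2/kg_fuel


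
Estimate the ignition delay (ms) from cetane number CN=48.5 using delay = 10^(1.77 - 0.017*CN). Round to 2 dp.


delay = 10^(1.77 - 0.017*CN)
Exponent = 1.77 - 0.017*48.5 = 0.9455
delay = 10^0.9455 = 8.82 ms


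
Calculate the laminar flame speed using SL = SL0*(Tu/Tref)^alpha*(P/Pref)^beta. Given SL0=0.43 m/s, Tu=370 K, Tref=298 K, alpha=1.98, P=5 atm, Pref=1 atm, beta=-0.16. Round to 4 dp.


SL = SL0 * (Tu/Tref)^alpha * (P/Pref)^beta
T ratio = 370/298 = 1.24161074
(T ratio)^alpha = 1.24161074^1.98 = 1.534939
(P/Pref)^beta = 5^(-0.16) = 0.772974
SL = 0.43 * 1.534939 * 0.772974 = 0.5102 m/s


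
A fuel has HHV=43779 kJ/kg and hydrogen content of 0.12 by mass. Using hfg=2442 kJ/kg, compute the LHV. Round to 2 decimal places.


LHV = HHV - hfg * 9 * H
Water correction = 2442 * 9 * 0.12 = 2637.360 kJ/kg
LHV = 43779 - 2637.360 = 41141.64 kJ/kg


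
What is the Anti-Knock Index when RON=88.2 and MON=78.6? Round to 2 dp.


AKI = (RON + MON) / 2
AKI = (88.2 + 78.6) / 2
AKI = 166.8 / 2 = 83.40


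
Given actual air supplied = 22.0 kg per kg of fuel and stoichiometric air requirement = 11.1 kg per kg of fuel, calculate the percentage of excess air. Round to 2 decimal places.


Excess air = actual - stoichiometric = 22.0 - 11.1 = 10.90 kg/kg fuel
Excess air % = (excess / stoich) * 100 = (10.90 / 11.1) * 100 = 98.20%


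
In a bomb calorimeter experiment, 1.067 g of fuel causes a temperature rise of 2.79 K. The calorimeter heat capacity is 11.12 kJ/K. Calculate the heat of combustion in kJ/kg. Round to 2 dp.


Hc = C_cal * delta_T / m_fuel
Q_released = 11.12 * 2.79 = 31.0248 kJ
m_fuel = 1.067 g = 1.067/1000 kg = 0.001067 kg
Hc = 31.0248 / 0.001067 = 29076.66 kJ/kg


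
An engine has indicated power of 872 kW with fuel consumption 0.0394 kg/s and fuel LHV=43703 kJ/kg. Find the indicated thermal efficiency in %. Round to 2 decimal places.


eta_ith = (IP / (mf * LHV)) * 100
Denominator = 0.0394 * 43703 = 1721.8982 kW
eta_ith = (872 / 1721.8982) * 100 = 50.64%


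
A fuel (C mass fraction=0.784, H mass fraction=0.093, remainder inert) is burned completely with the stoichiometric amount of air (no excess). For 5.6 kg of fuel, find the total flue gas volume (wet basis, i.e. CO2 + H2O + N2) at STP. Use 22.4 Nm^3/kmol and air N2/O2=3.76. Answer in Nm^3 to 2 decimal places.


Per kg fuel: CO2 = (C/12 kmol)*22.4 = (0.784/12)*22.4 = 1.46347 Nm^3
Per kg fuel: H2O = (H/2 kmol)*22.4 = (0.093/2)*22.4 = 1.04160 Nm^3
O2 needed per kg fuel = C/12 + H/4 = 0.784/12 + 0.093/4 = 0.08858333 kmol
Per kg fuel: N2 = O2*3.76*22.4 = 0.08858333*3.76*22.4 = 7.46084 Nm^3
Total per kg = 1.46347 + 1.04160 + 7.46084 = 9.96591 Nm^3
Total = 9.96591 * 5.6 = 55.81 Nm^3
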